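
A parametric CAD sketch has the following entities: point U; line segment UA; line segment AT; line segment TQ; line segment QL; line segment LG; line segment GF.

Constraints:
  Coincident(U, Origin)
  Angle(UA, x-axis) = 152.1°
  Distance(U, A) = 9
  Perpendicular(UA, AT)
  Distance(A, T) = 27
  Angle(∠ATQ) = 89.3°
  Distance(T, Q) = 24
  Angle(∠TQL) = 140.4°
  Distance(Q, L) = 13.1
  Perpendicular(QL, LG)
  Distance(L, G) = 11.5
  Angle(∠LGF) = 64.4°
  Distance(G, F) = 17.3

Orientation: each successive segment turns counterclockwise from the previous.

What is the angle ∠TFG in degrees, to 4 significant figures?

119.2°

The perpendicularity gives LG at right angles to QL, so LG runs at 102.4°; with |LG| = 11.5, G = (11.08, -16.58). ∠LGF = 64.4° gives GF at -142.0° from the x-axis; with |GF| = 17.3, F = (-2.550, -27.23). Then cos ∠TFG = FT·FG / (|FT||FG|), giving 119.2°.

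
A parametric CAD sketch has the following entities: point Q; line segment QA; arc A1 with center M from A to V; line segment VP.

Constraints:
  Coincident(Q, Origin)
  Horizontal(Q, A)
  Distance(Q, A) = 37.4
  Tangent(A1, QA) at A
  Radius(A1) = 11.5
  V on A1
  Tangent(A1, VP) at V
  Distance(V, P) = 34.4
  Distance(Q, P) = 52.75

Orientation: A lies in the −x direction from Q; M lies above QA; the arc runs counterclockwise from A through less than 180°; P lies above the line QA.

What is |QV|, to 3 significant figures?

28.3

Q is at the origin; Q and A share the same y with |QA| = 37.4 and A on the −x side, so A = (-37.4, 0.00). Tangency of A1 to QA means the radius MA is perpendicular to QA, so M = A + (0, 11.5) = (-37.4, 11.5). Since MV ⟂ VP (tangency), |MP| = √(11.5² + 34.4²) = 36.3 regardless of where V sits on A1. So P lies on both circle(Q, 52.75) and circle(M, 36.3); the above-QA intersection is P = (-26.0, 45.9). V is the foot of the tangent from P: V = (-25.9, 11.5).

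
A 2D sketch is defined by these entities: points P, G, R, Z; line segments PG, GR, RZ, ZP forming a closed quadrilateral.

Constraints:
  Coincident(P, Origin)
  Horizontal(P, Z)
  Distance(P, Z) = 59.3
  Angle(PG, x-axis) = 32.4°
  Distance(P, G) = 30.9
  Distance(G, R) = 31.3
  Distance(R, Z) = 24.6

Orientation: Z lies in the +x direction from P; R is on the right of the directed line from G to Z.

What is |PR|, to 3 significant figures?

40.0

P is at the origin; P and Z share the same y with |PZ| = 59.3 and Z in +x, so Z = (59.3, 0). PG runs at 32.4° with |PG| = 30.9, so G = (26.1, 16.6). R is determined by |GR| = 31.3 and |RZ| = 24.6 together: it lies at the intersection of circle(G, 31.3) and circle(Z, 24.6). With |GZ| = 37.1, the foot of the radical line on GZ is 23.6 from G and the perpendicular offset is √(31.3² − 23.6²) = 20.6. Taking the right-of-GZ solution: R = (38.0, -12.4).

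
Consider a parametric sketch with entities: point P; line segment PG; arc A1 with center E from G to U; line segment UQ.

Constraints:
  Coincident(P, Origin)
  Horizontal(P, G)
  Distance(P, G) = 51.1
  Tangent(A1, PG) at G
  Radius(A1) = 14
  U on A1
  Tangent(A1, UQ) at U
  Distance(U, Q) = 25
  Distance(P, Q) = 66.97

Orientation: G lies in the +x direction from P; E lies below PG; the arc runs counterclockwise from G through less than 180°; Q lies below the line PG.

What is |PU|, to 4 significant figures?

44.34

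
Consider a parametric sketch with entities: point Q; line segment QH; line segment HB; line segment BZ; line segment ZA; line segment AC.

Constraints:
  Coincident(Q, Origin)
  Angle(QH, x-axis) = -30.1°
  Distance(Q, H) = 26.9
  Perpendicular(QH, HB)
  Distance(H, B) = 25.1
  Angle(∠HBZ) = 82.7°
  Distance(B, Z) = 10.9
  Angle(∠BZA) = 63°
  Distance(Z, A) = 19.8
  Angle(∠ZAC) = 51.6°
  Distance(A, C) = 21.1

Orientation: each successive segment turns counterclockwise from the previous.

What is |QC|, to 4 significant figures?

43.36

Q is at the origin; QH runs at -30.1° with length 26.9, so H = (23.27, -13.49). QH ⟂ HB, so HB runs at 59.90°; with |HB| = 25.1, B = (35.86, 8.225). ∠HBZ = 82.7° gives BZ at 157.2° from the x-axis; with |BZ| = 10.9, Z = (25.81, 12.45). ∠BZA = 63.0° gives ZA at -85.80° from the x-axis; with |ZA| = 19.8, A = (27.26, -7.298). ∠ZAC = 51.6° gives AC at 42.60° from the x-axis; with |AC| = 21.1, C = (42.79, 6.984). Then |QC| = |C − Q| = 43.36.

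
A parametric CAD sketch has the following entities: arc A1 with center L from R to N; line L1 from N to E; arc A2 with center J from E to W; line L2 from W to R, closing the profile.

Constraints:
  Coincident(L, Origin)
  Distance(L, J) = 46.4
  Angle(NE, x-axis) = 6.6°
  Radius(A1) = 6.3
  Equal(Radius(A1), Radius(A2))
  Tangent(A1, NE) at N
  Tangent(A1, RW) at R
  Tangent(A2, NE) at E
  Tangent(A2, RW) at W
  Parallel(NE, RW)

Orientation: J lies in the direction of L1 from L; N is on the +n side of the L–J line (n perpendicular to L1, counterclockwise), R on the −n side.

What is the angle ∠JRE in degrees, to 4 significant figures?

7.460°

The slot axis is L1's direction at 6.6°, so u = (cos 6.6°, sin 6.6°) = (0.9934, 0.1149) and n = (−sin 6.6°, cos 6.6°) = (-0.1149, 0.9934). L is at the origin and J lies 46.4 along u from L, so J = 46.4·u = (46.09, 5.333). Tangency of A1 to both parallel lines with radius 6.3 puts N and R at L ± 6.3·n: N = (-0.7241, 6.258), R = (0.7241, -6.258). Equal radii place E and W the same way about J: E = J + 6.3·n = (45.37, 11.59), W = J − 6.3·n = (46.82, -0.9252). Then cos ∠JRE = RJ·RE / (|RJ||RE|), giving 7.460°.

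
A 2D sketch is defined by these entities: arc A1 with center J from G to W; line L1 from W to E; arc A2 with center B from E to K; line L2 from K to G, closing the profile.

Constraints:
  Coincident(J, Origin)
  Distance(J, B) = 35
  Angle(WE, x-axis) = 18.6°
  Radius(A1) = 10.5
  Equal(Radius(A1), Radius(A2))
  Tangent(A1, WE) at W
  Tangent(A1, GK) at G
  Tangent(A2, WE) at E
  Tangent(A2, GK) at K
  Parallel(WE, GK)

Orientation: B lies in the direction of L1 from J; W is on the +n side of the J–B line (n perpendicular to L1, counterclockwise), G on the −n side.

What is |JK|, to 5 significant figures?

36.541

The slot axis is L1's direction at 18.6°, so u = (cos 18.6°, sin 18.6°) = (0.94777, 0.31896) and n = (−sin 18.6°, cos 18.6°) = (-0.31896, 0.94777). J is at the origin and B lies 35.0 along u from J, so B = 35.0·u = (33.172, 11.164). Tangency of A1 to both parallel lines with radius 10.5 puts W and G at J ± 10.5·n: W = (-3.3491, 9.9516), G = (3.3491, -9.9516). Equal radii place E and K the same way about B: E = B + 10.5·n = (29.823, 21.115), K = B − 10.5·n = (36.521, 1.2120). Then |JK| = |K − J| = 36.541.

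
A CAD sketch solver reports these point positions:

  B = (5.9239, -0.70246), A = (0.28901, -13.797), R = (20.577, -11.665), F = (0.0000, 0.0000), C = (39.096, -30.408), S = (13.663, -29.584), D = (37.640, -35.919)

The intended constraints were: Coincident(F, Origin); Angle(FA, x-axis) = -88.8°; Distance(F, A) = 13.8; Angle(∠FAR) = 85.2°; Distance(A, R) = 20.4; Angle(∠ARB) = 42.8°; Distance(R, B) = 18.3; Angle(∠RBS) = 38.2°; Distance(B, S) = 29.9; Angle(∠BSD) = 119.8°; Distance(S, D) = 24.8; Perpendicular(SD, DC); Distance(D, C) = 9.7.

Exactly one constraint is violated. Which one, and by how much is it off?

Distance(D, C) = 9.7 — off by 4.00.

F = (0.00, 0.00) ✓; FA at -88.80° ✓; |FA| = 13.80 ✓; ∠FAR = 85.20° ✓; |AR| = 20.40 ✓; ∠ARB = 42.80° ✓; |RB| = 18.30 ✓; ∠RBS = 38.20° ✓; |BS| = 29.90 ✓; ∠BSD = 119.8° ✓; |SD| = 24.80 ✓; ∠(SD, DC) = 90.00° ✓; |DC| = 5.700 ✗.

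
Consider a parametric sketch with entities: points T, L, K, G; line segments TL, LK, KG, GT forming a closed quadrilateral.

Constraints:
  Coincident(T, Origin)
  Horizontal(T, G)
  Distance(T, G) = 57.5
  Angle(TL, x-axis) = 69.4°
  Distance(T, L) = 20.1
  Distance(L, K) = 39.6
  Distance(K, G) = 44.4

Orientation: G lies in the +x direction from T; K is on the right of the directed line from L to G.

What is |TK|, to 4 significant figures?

26.14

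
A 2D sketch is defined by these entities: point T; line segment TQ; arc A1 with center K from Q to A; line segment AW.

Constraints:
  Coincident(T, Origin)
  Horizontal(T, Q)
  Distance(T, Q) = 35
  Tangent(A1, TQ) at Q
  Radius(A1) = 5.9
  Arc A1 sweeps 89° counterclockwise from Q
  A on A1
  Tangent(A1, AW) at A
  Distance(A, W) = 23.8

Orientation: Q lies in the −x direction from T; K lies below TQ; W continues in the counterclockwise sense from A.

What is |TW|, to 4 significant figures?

50.82

T is at the origin; TQ is horizontal with |TQ| = 35.0 and Q on the −x side, so Q = (-35.00, 0.000). A1 meets TQ tangentially, so KQ is at right angles to TQ, so K = Q + (0, -5.9) = (-35.00, -5.900). On A1, Q sits at bearing 90° from K; an 89° counterclockwise sweep puts A at bearing 179°, so A = K + 5.9·(cos 179°, sin 179°) = (-40.90, -5.797). Since A1 is tangent to AW there, KA ⟂ AW, so AW runs along (−sin 179°, cos 179°); with |AW| = 23.8, W = (-41.31, -29.59). Then |TW| = |W − T| = 50.82.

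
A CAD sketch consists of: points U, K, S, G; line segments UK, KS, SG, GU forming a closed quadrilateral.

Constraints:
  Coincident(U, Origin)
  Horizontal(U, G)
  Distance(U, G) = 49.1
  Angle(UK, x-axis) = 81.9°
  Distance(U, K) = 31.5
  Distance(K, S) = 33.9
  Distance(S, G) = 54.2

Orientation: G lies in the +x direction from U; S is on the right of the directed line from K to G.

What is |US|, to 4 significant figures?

5.259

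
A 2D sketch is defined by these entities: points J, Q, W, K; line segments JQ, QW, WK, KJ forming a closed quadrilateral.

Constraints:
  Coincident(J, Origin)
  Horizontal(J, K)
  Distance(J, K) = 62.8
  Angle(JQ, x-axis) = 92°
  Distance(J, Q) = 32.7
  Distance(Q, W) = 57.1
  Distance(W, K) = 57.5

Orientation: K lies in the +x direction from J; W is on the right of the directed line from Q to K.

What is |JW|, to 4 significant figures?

25.42

Checks: |QW| = 57.10 ✓; |WK| = 57.50 ✓.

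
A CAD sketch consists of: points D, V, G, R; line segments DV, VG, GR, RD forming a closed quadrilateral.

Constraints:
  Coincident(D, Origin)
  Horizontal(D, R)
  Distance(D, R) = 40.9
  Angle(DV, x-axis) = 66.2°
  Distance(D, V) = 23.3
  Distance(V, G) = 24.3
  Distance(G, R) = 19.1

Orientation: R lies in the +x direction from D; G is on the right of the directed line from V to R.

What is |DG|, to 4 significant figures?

21.81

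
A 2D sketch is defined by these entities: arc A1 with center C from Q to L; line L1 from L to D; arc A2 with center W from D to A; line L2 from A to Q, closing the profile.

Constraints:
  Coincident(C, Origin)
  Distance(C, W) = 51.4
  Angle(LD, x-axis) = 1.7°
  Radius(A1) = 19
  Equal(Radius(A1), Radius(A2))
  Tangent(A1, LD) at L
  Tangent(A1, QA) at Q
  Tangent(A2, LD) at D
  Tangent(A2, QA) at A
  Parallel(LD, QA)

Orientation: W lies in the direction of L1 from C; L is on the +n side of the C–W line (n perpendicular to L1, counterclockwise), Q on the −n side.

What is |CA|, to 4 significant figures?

54.80

The slot axis is L1's direction at 1.7°, so u = (cos 1.7°, sin 1.7°) = (0.9996, 0.02967) and n = (−sin 1.7°, cos 1.7°) = (-0.02967, 0.9996). C is at the origin and W lies 51.4 along u from C, so W = 51.4·u = (51.38, 1.525). Tangency of A1 to both parallel lines with radius 19.0 puts L and Q at C ± 19.0·n: L = (-0.5637, 18.99), Q = (0.5637, -18.99). Equal radii place D and A the same way about W: D = W + 19.0·n = (50.81, 20.52), A = W − 19.0·n = (51.94, -17.47). Then |CA| = |A − C| = 54.80.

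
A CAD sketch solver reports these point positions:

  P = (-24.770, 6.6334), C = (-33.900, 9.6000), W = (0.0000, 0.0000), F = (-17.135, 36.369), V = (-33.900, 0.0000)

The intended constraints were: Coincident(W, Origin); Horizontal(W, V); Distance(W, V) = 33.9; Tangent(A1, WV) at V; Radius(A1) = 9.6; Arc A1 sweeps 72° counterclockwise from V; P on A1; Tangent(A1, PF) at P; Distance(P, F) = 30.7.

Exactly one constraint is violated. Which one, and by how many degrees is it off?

Tangent(A1, PF) at P — off by 3.60°.

W = (0.00, 0.00) ✓; W.y = 0.00, V.y = 0.00 ✓; |WV| = 33.90 ✓; ∠(CV, VW) = 90.00° ✓; |CV| = 9.600 ✓; bearing(C→P) − bearing(C→V) = 72.00° ✓; |CP| = 9.600 ✓; ∠(CP, PF) = 86.40° ✗; |PF| = 30.70 ✓.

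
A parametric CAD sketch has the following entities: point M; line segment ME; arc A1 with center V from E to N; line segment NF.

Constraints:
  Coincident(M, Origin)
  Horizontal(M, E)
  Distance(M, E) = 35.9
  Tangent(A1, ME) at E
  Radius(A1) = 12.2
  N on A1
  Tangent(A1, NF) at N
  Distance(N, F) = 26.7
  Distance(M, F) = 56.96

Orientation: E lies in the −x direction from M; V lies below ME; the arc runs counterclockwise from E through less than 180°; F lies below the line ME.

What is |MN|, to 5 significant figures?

50.116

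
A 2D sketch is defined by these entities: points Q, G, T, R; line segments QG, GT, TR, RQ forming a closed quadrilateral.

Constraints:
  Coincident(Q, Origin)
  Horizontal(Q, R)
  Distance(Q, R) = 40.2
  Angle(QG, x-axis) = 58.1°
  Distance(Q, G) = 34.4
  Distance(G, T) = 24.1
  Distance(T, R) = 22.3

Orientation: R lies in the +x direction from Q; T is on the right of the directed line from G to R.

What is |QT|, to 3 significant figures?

19.2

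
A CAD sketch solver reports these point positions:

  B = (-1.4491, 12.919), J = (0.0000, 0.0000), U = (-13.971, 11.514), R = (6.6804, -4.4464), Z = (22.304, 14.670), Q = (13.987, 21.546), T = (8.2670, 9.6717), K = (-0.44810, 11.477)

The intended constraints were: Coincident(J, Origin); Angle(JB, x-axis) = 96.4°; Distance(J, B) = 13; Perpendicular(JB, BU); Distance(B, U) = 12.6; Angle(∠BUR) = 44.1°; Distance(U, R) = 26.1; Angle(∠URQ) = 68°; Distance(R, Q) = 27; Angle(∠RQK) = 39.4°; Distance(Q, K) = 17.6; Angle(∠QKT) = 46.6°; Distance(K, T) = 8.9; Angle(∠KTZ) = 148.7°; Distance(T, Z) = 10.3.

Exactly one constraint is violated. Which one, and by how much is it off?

Distance(T, Z) = 10.3 — off by 4.60.

J = (0.00, 0.00) ✓; JB at 96.40° ✓; |JB| = 13.00 ✓; ∠(JB, BU) = 90.00° ✓; |BU| = 12.60 ✓; ∠BUR = 44.10° ✓; |UR| = 26.10 ✓; ∠URQ = 68.00° ✓; |RQ| = 27.00 ✓; ∠RQK = 39.40° ✓; |QK| = 17.60 ✓; ∠QKT = 46.60° ✓; |KT| = 8.900 ✓; ∠KTZ = 148.7° ✓; |TZ| = 14.90 ✗.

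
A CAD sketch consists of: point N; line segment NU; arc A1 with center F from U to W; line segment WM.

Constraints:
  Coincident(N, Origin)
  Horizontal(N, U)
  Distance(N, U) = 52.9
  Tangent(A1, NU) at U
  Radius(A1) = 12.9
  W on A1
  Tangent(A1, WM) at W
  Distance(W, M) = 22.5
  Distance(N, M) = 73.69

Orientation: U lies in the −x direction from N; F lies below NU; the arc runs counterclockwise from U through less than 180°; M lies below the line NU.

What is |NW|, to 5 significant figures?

67.205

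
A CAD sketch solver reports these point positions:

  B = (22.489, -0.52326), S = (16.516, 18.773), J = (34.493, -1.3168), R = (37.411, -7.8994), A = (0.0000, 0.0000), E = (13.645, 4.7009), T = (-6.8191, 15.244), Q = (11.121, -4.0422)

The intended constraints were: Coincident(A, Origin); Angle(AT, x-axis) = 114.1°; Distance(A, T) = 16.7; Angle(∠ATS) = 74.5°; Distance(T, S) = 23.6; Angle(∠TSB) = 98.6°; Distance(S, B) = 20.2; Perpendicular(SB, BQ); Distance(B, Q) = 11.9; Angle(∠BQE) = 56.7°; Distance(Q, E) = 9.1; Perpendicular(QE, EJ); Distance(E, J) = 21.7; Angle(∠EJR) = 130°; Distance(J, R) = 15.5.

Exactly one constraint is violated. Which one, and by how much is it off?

Distance(J, R) = 15.5 — off by 8.30.

A = (0.00, 0.00) ✓; AT at 114.1° ✓; |AT| = 16.70 ✓; ∠ATS = 74.50° ✓; |TS| = 23.60 ✓; ∠TSB = 98.60° ✓; |SB| = 20.20 ✓; ∠(SB, BQ) = 90.00° ✓; |BQ| = 11.90 ✓; ∠BQE = 56.70° ✓; |QE| = 9.100 ✓; ∠(QE, EJ) = 90.00° ✓; |EJ| = 21.70 ✓; ∠EJR = 130.0° ✓; |JR| = 7.200 ✗.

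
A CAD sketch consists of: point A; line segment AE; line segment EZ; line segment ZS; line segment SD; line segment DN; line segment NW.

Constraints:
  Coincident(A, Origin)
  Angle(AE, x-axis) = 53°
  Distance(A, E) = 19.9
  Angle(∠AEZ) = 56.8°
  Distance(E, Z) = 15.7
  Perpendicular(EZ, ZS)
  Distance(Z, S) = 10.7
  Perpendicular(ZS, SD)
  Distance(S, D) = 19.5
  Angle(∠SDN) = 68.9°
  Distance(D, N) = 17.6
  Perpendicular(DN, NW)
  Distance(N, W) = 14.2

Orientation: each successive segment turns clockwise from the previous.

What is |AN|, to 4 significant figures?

23.88

ZS is perpendicular to SD, so SD runs at 109.8°; with |SD| = 19.5, D = (0.6215, 15.84). ∠SDN = 68.9° gives DN at -1.300° from the x-axis; with |DN| = 17.6, N = (18.22, 15.44). Then |AN| = |N − A| = 23.88.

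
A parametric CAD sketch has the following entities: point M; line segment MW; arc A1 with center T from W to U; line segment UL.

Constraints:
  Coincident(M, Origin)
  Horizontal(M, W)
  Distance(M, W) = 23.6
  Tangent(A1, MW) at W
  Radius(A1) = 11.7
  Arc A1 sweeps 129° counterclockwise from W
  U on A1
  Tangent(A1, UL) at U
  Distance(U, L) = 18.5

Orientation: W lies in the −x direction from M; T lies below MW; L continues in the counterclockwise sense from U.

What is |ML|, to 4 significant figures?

39.51

M is at the origin; M and W share the same y with |MW| = 23.6 and W on the −x side, so W = (-23.60, 0.000). Tangency of A1 to MW means the radius TW is perpendicular to MW, so T = W + (0, -11.7) = (-23.60, -11.70). On A1, W sits at bearing 90° from T; a 129° counterclockwise sweep puts U at bearing 219°, so U = T + 11.7·(cos 219°, sin 219°) = (-32.69, -19.06). The tangent condition forces TU to be normal to UL, so UL runs along (−sin 219°, cos 219°); with |UL| = 18.5, L = (-21.05, -33.44). Then |ML| = |L − M| = 39.51.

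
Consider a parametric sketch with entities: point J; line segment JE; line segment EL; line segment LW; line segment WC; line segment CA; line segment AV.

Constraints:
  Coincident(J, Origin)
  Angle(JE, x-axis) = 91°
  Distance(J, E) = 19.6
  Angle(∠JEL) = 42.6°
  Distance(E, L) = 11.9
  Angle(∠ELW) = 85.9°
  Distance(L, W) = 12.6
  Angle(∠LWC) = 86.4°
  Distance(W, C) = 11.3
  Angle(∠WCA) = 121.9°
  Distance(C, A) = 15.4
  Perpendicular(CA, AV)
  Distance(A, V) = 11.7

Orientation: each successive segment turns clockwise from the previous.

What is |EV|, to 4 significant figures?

8.830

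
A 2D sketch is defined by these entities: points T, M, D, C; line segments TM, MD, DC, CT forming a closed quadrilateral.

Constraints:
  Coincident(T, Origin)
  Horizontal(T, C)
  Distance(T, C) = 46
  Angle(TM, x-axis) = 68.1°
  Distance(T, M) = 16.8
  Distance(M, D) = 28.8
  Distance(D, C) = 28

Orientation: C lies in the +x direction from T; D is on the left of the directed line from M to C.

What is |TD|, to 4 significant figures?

41.80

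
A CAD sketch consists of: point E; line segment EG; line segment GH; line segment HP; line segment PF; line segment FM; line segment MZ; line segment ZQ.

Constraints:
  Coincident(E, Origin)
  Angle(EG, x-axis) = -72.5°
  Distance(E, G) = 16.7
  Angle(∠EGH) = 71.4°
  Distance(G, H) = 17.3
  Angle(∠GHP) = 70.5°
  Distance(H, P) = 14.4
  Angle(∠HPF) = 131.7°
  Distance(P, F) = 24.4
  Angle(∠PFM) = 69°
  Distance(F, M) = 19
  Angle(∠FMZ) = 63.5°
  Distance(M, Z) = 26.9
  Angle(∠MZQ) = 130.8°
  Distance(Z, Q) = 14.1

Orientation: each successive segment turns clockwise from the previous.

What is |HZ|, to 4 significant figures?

15.68

E is at the origin; EG runs at -72.5° with length 16.7, so G = (5.022, -15.93). ∠EGH = 71.4° gives GH at 178.9° from the x-axis; with |GH| = 17.3, H = (-12.28, -15.59). ∠GHP = 70.5° gives HP at 69.40° from the x-axis; with |HP| = 14.4, P = (-7.209, -2.116). ∠HPF = 131.7° gives PF at 21.10° from the x-axis; with |PF| = 24.4, F = (15.56, 6.668). ∠PFM = 69.0° gives FM at -89.90° from the x-axis; with |FM| = 19.0, M = (15.59, -12.33). ∠FMZ = 63.5° gives MZ at 153.6° from the x-axis; with |MZ| = 26.9, Z = (-8.506, -0.3711). Then |HZ| = |Z − H| = 15.68.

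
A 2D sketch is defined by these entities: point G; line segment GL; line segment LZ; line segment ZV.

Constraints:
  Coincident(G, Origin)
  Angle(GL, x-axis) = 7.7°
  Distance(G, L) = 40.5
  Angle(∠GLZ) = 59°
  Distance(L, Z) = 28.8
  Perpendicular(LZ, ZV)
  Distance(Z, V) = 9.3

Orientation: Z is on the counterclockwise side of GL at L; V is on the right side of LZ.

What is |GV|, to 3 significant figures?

44.7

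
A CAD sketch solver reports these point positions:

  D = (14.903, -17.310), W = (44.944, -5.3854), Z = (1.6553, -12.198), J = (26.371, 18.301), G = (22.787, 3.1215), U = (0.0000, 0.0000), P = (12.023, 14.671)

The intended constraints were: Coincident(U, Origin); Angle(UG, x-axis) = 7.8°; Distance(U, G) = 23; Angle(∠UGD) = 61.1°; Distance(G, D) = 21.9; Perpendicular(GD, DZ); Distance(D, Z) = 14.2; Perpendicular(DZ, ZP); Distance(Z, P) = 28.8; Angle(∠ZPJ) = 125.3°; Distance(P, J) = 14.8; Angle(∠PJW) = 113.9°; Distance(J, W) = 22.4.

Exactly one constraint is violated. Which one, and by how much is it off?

Distance(J, W) = 22.4 — off by 7.70.

U = (0.00, 0.00) ✓; UG at 7.800° ✓; |UG| = 23.00 ✓; ∠UGD = 61.10° ✓; |GD| = 21.90 ✓; ∠(GD, DZ) = 90.00° ✓; |DZ| = 14.20 ✓; ∠(DZ, ZP) = 90.00° ✓; |ZP| = 28.80 ✓; ∠ZPJ = 125.3° ✓; |PJ| = 14.80 ✓; ∠PJW = 113.9° ✓; |JW| = 30.10 ✗.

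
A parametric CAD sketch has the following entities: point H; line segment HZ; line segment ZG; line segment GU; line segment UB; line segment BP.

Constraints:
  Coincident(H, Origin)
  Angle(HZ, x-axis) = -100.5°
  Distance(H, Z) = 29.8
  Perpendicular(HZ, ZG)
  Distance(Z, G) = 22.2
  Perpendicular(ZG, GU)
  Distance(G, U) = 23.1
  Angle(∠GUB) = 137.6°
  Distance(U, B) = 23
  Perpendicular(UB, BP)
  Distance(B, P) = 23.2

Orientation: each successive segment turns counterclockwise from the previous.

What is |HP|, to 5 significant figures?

11.736

H is at the origin; HZ runs at -100.5° with length 29.8, so Z = (-5.4306, -29.301). HZ ⟂ ZG, so ZG runs at -10.500°; with |ZG| = 22.2, G = (16.398, -33.347). ZG is perpendicular to GU, so GU runs at 79.500°; with |GU| = 23.1, U = (20.607, -10.633). ∠GUB = 137.6° gives UB at 121.90° from the x-axis; with |UB| = 23.0, B = (8.4532, 8.8929). The perpendicularity gives BP at right angles to UB, so BP runs at -148.10°; with |BP| = 23.2, P = (-11.243, -3.3669). Then |HP| = |P − H| = 11.736.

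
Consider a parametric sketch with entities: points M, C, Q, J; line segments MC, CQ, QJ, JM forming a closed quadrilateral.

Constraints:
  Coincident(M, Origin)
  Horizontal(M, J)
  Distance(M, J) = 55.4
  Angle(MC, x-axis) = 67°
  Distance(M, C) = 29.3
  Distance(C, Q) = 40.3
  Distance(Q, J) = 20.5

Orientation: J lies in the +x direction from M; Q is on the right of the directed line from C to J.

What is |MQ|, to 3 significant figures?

36.0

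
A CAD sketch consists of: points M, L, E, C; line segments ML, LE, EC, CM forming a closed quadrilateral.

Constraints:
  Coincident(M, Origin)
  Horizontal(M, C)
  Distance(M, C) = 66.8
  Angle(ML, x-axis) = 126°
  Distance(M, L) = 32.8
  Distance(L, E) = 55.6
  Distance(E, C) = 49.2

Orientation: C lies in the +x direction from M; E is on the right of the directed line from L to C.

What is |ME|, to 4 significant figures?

23.59

M is at the origin; MC is horizontal with |MC| = 66.8 and C in +x, so C = (66.8, 0). ML runs at 126.0° with |ML| = 32.8, so L = (-19.28, 26.54). E is determined by |LE| = 55.6 and |EC| = 49.2 together: it lies at the intersection of circle(L, 55.6) and circle(C, 49.2). With |LC| = 90.08, the foot of the radical line on LC is 48.76 from L and the perpendicular offset is √(55.6² − 48.76²) = 26.71. Taking the right-of-LC solution: E = (19.45, -13.36).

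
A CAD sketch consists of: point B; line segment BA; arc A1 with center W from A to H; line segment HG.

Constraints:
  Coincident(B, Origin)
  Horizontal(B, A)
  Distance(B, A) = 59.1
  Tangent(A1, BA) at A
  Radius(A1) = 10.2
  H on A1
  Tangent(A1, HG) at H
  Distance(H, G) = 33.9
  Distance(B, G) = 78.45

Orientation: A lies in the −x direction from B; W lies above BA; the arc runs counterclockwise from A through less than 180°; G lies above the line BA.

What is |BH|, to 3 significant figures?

51.9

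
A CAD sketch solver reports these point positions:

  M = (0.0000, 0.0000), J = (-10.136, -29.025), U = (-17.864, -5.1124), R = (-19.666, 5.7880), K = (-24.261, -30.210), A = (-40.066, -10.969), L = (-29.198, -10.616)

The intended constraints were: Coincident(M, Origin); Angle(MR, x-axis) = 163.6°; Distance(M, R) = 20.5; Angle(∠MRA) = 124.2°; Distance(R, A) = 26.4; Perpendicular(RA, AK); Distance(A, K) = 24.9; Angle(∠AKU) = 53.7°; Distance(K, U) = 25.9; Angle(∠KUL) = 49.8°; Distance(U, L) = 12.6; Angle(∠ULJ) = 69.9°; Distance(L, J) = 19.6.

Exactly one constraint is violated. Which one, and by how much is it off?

Distance(L, J) = 19.6 — off by 6.90.

M = (0.00, 0.00) ✓; MR at 163.6° ✓; |MR| = 20.50 ✓; ∠MRA = 124.2° ✓; |RA| = 26.40 ✓; ∠(RA, AK) = 90.00° ✓; |AK| = 24.90 ✓; ∠AKU = 53.70° ✓; |KU| = 25.90 ✓; ∠KUL = 49.80° ✓; |UL| = 12.60 ✓; ∠ULJ = 69.90° ✓; |LJ| = 26.50 ✗.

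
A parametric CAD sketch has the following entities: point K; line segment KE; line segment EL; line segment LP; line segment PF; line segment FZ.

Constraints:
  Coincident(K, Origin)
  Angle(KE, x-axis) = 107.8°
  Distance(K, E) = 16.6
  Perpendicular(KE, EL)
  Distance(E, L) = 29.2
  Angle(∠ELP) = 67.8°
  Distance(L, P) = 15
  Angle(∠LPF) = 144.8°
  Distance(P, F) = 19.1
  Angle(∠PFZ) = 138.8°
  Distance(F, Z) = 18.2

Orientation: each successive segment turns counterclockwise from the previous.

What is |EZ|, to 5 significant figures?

23.912

K is at the origin; KE runs at 107.8° with length 16.6, so E = (-5.0745, 15.805). The perpendicularity gives EL at right angles to KE, so EL runs at -162.20°; with |EL| = 29.2, L = (-32.877, 6.8790). ∠ELP = 67.8° gives LP at -50.000° from the x-axis; with |LP| = 15.0, P = (-23.235, -4.6116). ∠LPF = 144.8° gives PF at -14.800° from the x-axis; with |PF| = 19.1, F = (-4.7686, -9.4906). ∠PFZ = 138.8° gives FZ at 26.400° from the x-axis; with |FZ| = 18.2, Z = (11.533, -1.3983). Then |EZ| = |Z − E| = 23.912.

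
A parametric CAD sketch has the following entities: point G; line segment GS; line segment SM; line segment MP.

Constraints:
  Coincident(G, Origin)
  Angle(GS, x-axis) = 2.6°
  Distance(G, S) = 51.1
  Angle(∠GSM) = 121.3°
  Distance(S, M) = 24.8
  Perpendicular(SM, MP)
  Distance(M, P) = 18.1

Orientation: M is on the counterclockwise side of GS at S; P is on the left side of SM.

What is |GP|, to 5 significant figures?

57.359

∠GSM = 121.3°, so SM runs at 2.6° + (180° − 121.3°) = 61.300° from the x-axis; with |SM| = 24.8, M = S + 24.8·(cos 61.300°, sin 61.300°) = (62.957, 24.071). The perpendicularity gives MP at right angles to SM; with |MP| = 18.1 on the left of SM, P = M + 18.1·(-0.87715, 0.48022) = (47.081, 32.763). Then |GP| = |P − G| = 57.359.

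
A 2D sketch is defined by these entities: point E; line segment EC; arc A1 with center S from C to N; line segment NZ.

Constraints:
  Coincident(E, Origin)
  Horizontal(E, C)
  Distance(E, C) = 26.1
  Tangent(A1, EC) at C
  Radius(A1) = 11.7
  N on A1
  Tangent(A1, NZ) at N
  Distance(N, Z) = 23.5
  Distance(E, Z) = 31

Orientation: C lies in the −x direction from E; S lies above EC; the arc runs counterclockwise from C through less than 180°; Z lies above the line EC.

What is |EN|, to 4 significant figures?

16.98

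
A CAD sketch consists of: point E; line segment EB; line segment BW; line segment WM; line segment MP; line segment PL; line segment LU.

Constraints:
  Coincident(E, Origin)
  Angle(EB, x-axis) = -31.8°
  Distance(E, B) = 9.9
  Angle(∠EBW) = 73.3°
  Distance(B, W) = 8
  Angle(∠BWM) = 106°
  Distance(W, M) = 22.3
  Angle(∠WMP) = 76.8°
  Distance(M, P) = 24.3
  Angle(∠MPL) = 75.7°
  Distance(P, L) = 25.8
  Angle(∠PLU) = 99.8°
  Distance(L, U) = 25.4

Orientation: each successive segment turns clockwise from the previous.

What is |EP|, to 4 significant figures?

18.46

E is at the origin; EB runs at -31.8° with length 9.9, so B = (8.414, -5.217). ∠EBW = 73.3° gives BW at -138.5° from the x-axis; with |BW| = 8.0, W = (2.422, -10.52). ∠BWM = 106.0° gives WM at 147.5° from the x-axis; with |WM| = 22.3, M = (-16.39, 1.464). ∠WMP = 76.8° gives MP at 44.30° from the x-axis; with |MP| = 24.3, P = (1.006, 18.44). Then |EP| = |P − E| = 18.46.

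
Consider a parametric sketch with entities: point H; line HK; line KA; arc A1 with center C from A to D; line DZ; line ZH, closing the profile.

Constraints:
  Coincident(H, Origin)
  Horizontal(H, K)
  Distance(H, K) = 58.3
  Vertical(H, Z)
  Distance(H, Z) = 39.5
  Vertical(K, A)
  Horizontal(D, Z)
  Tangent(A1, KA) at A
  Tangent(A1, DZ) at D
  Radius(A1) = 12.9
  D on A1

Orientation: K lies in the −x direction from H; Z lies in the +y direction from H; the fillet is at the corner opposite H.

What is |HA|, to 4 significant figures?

64.08

The virtual corner opposite H is at (-58.30, 39.50). Tangency of A1 to KA means the radius CA is perpendicular to KA and tangency of A1 to DZ means the radius CD is perpendicular to DZ, with radius 12.9, so the center C sits 12.9 in from both sides at C = (-45.40, 26.60). That places the tangent points at A = (-58.30, 26.60) on KA and D = (-45.40, 39.50) on DZ. Then |HA| = |A − H| = 64.08.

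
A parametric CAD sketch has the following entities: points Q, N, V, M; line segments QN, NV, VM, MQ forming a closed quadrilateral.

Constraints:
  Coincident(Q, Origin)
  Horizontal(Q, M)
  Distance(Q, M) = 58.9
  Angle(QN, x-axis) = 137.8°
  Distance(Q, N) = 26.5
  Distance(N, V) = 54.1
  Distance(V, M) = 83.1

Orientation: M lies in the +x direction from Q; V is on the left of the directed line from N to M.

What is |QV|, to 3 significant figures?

65.3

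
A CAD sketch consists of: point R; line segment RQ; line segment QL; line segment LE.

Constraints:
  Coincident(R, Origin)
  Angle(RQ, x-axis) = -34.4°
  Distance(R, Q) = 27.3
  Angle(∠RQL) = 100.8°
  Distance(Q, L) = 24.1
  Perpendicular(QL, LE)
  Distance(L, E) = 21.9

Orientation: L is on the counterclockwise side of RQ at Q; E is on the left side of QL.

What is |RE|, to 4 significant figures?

29.63

R is at the origin; RQ runs at -34.4° with length 27.3, so Q = 27.3·(cos -34.4°, sin -34.4°) = (22.53, -15.42). ∠RQL = 100.8°, so QL runs at -34.4° + (180° − 100.8°) = 44.80° from the x-axis; with |QL| = 24.1, L = Q + 24.1·(cos 44.80°, sin 44.80°) = (39.63, 1.558). QL is perpendicular to LE; with |LE| = 21.9 on the left of QL, E = L + 21.9·(-0.7046, 0.7096) = (24.19, 17.10). Then |RE| = |E − R| = 29.63.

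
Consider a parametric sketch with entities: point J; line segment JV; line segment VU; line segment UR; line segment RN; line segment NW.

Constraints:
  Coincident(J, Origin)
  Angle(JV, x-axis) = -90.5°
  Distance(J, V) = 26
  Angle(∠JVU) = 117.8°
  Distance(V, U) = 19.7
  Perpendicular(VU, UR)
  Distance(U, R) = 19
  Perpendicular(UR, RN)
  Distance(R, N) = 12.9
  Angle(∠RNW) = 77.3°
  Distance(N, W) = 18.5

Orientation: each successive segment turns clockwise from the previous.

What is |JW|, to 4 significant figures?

31.85

J is at the origin; JV runs at -90.5° with length 26.0, so V = (-0.2269, -26.00). ∠JVU = 117.8° gives VU at -152.7° from the x-axis; with |VU| = 19.7, U = (-17.73, -35.03). VU is perpendicular to UR, so UR runs at 117.3°; with |UR| = 19.0, R = (-26.45, -18.15). The perpendicularity gives RN at right angles to UR, so RN runs at 27.30°; with |RN| = 12.9, N = (-14.98, -12.23). ∠RNW = 77.3° gives NW at -75.40° from the x-axis; with |NW| = 18.5, W = (-10.32, -30.14). Then |JW| = |W − J| = 31.85.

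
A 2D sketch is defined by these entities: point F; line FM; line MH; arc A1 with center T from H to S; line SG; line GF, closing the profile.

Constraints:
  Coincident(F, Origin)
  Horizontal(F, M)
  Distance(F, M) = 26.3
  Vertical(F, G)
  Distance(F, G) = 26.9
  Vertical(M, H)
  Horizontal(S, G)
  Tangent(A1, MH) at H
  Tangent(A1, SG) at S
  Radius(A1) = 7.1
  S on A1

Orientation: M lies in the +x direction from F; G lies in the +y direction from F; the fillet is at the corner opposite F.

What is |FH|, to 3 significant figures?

32.9

F is at the origin; F and M share the same y with |FM| = 26.3 and M on the +x side, so M = (26.3, 0.00). F and G share the same x with |FG| = 26.9 and G on the +y side, so G = (0.00, 26.9). The virtual corner opposite F is at (26.3, 26.9). The tangent condition forces TH to be normal to MH and tangency of A1 to SG means the radius TS is perpendicular to SG, with radius 7.1, so the center T sits 7.1 in from both sides at T = (19.2, 19.8). That places the tangent points at H = (26.3, 19.8) on MH and S = (19.2, 26.9) on SG. Then |FH| = |H − F| = 32.9.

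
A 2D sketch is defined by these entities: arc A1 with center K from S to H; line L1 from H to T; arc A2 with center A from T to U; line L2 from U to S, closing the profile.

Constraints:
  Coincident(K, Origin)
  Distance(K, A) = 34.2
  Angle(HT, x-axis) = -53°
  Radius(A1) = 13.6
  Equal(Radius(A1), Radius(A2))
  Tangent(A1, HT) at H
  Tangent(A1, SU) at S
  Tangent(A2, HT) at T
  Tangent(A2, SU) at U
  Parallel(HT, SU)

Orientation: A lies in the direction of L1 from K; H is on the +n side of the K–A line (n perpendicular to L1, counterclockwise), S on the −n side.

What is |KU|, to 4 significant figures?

36.80

The slot axis is L1's direction at -53.0°, so u = (cos -53.0°, sin -53.0°) = (0.6018, -0.7986) and n = (−sin -53.0°, cos -53.0°) = (0.7986, 0.6018). K is at the origin and A lies 34.2 along u from K, so A = 34.2·u = (20.58, -27.31). Tangency of A1 to both parallel lines with radius 13.6 puts H and S at K ± 13.6·n: H = (10.86, 8.185), S = (-10.86, -8.185). Equal radii place T and U the same way about A: T = A + 13.6·n = (31.44, -19.13), U = A − 13.6·n = (9.721, -35.50). Then |KU| = |U − K| = 36.80.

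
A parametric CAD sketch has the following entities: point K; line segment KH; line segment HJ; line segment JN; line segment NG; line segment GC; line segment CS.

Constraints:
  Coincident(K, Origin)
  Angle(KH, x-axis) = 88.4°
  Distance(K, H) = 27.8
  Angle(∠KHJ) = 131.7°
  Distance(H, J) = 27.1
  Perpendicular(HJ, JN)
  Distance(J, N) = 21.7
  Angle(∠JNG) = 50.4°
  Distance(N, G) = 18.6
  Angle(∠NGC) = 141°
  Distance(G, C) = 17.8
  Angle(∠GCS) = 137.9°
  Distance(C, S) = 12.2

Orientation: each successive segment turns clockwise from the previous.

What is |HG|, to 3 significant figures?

16.1

K is at the origin; KH runs at 88.4° with length 27.8, so H = (0.776, 27.8). ∠KHJ = 131.7° gives HJ at 40.1° from the x-axis; with |HJ| = 27.1, J = (21.5, 45.2). HJ is perpendicular to JN, so JN runs at -49.9°; with |JN| = 21.7, N = (35.5, 28.6). ∠JNG = 50.4° gives NG at -180° from the x-axis; with |NG| = 18.6, G = (16.9, 28.5). Then |HG| = |G − H| = 16.1.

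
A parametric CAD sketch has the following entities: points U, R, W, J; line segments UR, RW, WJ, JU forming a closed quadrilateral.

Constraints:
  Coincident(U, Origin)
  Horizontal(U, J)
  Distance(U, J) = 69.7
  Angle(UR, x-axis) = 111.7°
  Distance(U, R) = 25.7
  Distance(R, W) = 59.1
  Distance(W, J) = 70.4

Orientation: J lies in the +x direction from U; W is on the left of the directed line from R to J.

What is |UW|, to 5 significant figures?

71.408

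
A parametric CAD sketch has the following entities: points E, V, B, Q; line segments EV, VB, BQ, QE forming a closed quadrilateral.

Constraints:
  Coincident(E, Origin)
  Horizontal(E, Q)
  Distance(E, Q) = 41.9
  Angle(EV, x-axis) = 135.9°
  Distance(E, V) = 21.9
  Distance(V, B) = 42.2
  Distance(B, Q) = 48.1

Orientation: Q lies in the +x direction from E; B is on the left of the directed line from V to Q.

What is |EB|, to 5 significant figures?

44.896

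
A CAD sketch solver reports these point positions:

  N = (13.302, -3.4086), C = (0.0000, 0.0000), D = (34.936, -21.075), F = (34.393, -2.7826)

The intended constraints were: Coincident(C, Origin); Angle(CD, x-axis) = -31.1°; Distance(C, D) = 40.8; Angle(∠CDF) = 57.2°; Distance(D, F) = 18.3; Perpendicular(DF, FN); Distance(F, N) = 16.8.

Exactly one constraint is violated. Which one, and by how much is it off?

Distance(F, N) = 16.8 — off by 4.30.

C = (0.00, 0.00) ✓; CD at -31.10° ✓; |CD| = 40.80 ✓; ∠CDF = 57.20° ✓; |DF| = 18.30 ✓; ∠(DF, FN) = 90.00° ✓; |FN| = 21.10 ✗.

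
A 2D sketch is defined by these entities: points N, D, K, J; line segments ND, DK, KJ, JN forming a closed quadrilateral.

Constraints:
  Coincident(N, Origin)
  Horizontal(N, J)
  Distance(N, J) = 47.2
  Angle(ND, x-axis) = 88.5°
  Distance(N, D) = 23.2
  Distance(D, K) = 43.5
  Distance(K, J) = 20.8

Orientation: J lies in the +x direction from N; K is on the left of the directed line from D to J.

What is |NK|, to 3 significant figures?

48.6

Checks: |DK| = 43.50 ✓; |KJ| = 20.80 ✓.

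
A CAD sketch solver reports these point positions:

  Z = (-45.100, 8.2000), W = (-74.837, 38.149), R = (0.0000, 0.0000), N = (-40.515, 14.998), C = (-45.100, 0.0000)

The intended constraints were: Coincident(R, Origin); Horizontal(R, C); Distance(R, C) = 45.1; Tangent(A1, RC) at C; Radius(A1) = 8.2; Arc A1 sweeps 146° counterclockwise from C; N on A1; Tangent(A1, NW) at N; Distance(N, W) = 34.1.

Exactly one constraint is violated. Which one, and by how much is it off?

Distance(N, W) = 34.1 — off by 7.30.

R = (0.00, 0.00) ✓; R.y = 0.00, C.y = 0.00 ✓; |RC| = 45.10 ✓; ∠(ZC, CR) = 90.00° ✓; |ZC| = 8.200 ✓; bearing(Z→N) − bearing(Z→C) = 146.0° ✓; |ZN| = 8.200 ✓; ∠(ZN, NW) = 90.00° ✓; |NW| = 41.40 ✗.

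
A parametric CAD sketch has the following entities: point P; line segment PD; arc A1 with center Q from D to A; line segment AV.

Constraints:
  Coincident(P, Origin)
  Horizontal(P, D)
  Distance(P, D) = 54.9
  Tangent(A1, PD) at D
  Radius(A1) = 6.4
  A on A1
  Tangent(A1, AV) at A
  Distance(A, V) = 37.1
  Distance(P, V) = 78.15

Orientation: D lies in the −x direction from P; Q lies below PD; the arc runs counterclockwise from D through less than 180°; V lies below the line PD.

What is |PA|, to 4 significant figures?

61.52

Checks: ∠(QD, DP) = 90.00° ✓; |QD| = 6.400 ✓; |QA| = 6.400 ✓; ∠(QA, AV) = 90.00° ✓; |AV| = 37.10 ✓; |PV| = 78.15 ✓.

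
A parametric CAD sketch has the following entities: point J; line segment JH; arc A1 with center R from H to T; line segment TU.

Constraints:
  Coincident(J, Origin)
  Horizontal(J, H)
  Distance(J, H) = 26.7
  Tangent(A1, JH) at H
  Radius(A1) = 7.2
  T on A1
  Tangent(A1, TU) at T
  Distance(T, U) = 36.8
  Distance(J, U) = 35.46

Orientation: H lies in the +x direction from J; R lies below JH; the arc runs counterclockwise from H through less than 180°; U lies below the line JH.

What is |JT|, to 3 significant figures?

20.8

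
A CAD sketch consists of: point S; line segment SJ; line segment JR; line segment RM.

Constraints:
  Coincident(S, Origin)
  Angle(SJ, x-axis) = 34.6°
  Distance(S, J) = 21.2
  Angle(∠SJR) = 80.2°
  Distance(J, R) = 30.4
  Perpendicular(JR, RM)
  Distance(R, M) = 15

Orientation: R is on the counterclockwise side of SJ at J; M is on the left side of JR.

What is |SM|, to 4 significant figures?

27.43

∠SJR = 80.2°, so JR runs at 34.6° + (180° − 80.2°) = 134.4° from the x-axis; with |JR| = 30.4, R = J + 30.4·(cos 134.4°, sin 134.4°) = (-3.819, 33.76). JR ⟂ RM; with |RM| = 15.0 on the left of JR, M = R + 15.0·(-0.7145, -0.6997) = (-14.54, 23.26). Then |SM| = |M − S| = 27.43.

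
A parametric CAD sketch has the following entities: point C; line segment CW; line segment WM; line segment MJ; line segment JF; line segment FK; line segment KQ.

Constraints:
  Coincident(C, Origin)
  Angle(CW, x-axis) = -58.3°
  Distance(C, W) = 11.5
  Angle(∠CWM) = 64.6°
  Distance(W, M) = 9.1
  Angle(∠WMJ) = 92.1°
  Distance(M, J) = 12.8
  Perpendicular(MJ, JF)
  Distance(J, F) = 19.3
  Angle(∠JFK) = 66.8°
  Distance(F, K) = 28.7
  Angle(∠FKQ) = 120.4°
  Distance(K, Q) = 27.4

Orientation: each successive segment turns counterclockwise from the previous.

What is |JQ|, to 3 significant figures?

35.5

C is at the origin; CW runs at -58.3° with length 11.5, so W = (6.04, -9.78). ∠CWM = 64.6° gives WM at 57.1° from the x-axis; with |WM| = 9.1, M = (11.0, -2.14). ∠WMJ = 92.1° gives MJ at 145° from the x-axis; with |MJ| = 12.8, J = (0.501, 5.20). MJ is perpendicular to JF, so JF runs at -125°; with |JF| = 19.3, F = (-10.6, -10.6). ∠JFK = 66.8° gives FK at -11.8° from the x-axis; with |FK| = 28.7, K = (17.5, -16.5). ∠FKQ = 120.4° gives KQ at 47.8° from the x-axis; with |KQ| = 27.4, Q = (35.9, 3.82). Then |JQ| = |Q − J| = 35.5.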